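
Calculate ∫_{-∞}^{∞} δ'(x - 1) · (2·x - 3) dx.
-2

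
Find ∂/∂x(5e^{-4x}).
- 20 e^{- 4 x}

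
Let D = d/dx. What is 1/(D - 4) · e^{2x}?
- \frac{e^{2 x}}{2}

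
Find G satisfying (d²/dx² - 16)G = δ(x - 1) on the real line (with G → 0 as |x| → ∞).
-\frac{e^{-4|x - 1|}}{8}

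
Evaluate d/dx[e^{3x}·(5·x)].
\left(15 x + 5\right) e^{3 x}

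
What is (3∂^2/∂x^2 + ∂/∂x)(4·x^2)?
8 x + 24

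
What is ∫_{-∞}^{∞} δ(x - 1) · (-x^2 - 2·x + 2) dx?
-1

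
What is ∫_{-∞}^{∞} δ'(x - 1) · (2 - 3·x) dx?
3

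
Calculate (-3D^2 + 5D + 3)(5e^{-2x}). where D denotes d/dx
- 95 e^{- 2 x}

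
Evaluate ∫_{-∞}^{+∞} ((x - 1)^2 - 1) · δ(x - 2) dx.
0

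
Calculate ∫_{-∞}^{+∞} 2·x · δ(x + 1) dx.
-2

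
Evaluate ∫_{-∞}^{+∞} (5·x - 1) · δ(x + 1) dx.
-6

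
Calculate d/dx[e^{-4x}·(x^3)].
x^{2} \left(3 - 4 x\right) e^{- 4 x}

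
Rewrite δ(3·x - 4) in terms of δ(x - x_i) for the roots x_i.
\frac{\delta(x - 4/3)}{3}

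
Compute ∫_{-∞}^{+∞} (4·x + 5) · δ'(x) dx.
-4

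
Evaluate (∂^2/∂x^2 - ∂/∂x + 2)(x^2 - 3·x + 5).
2 x^{2} - 8 x + 15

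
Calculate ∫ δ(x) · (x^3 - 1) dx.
-1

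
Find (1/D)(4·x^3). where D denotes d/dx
x^{4}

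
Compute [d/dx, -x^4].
- 4 x^{3}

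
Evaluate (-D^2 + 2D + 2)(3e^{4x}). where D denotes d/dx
- 18 e^{4 x}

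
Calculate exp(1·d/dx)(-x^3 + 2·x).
- x^{3} - 3 x^{2} - x + 1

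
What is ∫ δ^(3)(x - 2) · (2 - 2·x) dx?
0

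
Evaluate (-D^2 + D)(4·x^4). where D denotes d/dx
16 x^{2} \left(x - 3\right)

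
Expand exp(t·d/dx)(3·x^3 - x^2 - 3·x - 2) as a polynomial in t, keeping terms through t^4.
3 t^{3} + t^{2} \left(9 x - 1\right) - t \left(- 9 x^{2} + 2 x + 3\right) + 3 x^{3} - x^{2} - 3 x - 2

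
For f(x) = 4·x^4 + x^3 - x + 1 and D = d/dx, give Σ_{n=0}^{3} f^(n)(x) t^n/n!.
t^{3} \left(16 x + 1\right) + 3 t^{2} x \left(8 x + 1\right) + t \left(16 x^{3} + 3 x^{2} - 1\right) + 4 x^{4} + x^{3} - x + 1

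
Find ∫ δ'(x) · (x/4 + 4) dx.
- \frac{1}{4}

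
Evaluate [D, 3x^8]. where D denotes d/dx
24 x^{7}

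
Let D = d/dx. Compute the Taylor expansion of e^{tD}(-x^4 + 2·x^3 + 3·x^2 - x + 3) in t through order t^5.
- t^{4} + t^{3} \left(2 - 4 x\right) + t^{2} \left(- 6 x^{2} + 6 x + 3\right) - t \left(4 x^{3} - 6 x^{2} - 6 x + 1\right) - x^{4} + 2 x^{3} + 3 x^{2} - x + 3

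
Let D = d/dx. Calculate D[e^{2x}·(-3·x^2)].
6 x \left(- x - 1\right) e^{2 x}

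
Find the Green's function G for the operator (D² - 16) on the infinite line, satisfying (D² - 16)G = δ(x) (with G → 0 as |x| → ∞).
-\frac{e^{-4|x|}}{8}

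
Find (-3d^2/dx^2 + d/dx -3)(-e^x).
5 e^{x}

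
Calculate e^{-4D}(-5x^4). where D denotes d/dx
- 5 x^{4} + 80 x^{3} - 480 x^{2} + 1280 x - 1280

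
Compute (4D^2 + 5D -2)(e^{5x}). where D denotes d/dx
123 e^{5 x}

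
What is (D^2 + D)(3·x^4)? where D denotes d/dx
12 x^{2} \left(x + 3\right)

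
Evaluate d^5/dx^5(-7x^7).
- 17640 x^{2}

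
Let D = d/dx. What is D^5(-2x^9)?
- 30240 x^{4}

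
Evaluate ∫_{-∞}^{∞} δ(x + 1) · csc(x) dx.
- \csc{\left(1 \right)}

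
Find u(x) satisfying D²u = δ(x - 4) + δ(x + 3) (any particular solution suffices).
\frac{|x - 4|}{2} + \frac{|x + 3|}{2}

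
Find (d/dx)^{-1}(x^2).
\frac{x^{3}}{3}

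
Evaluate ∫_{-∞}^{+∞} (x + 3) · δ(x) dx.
3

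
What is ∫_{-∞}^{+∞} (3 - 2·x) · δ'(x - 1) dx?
2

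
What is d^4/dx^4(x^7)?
840 x^{3}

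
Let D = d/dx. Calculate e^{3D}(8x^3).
8 x^{3} + 72 x^{2} + 216 x + 216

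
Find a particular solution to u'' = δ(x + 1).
\frac{|x + 1|}{2}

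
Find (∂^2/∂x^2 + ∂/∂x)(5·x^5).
25 x^{3} \left(x + 4\right)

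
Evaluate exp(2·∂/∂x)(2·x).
2 x + 4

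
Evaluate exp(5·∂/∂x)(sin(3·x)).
\sin{\left(3 x + 15 \right)}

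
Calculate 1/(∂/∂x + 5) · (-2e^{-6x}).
2 e^{- 6 x}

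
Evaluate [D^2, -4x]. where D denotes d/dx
-8D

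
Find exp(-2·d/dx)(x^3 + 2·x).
x^{3} - 6 x^{2} + 14 x - 12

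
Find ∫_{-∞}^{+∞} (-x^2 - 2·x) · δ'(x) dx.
2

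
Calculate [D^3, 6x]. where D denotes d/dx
18D^{2}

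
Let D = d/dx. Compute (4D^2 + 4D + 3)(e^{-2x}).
11 e^{- 2 x}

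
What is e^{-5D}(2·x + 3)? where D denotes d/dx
2 x - 7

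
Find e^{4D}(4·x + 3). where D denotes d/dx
4 x + 19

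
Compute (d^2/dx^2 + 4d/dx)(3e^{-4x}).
0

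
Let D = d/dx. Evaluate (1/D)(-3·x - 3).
- \frac{3 x^{2}}{2} - 3 x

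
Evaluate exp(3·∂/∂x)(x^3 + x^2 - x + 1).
x^{3} + 10 x^{2} + 32 x + 34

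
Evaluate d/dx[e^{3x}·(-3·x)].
\left(- 9 x - 3\right) e^{3 x}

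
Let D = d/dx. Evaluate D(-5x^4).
- 20 x^{3}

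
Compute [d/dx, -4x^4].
- 16 x^{3}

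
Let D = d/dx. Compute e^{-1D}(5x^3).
5 x^{3} - 15 x^{2} + 15 x - 5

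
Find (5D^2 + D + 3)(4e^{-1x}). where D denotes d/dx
28 e^{- x}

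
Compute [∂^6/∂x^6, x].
6\frac{d^{5}}{dx^{5}}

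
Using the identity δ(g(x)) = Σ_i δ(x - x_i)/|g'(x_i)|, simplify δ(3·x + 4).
\frac{\delta(x + 4/3)}{3}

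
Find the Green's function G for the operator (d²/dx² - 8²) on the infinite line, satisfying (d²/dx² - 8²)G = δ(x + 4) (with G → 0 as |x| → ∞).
-\frac{e^{-8|x + 4|}}{16}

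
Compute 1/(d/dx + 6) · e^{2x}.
\frac{e^{2 x}}{8}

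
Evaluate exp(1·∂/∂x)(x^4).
x^{4} + 4 x^{3} + 6 x^{2} + 4 x + 1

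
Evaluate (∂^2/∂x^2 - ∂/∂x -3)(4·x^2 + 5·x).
- 12 x^{2} - 23 x + 3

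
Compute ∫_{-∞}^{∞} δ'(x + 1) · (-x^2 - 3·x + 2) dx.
1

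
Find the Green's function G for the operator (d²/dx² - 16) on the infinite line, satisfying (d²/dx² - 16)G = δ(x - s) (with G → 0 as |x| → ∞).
-\frac{e^{-4|x-s|}}{8}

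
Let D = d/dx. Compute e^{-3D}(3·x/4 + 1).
\frac{3 x}{4} - \frac{5}{4}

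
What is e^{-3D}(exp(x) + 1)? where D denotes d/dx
e^{x - 3} + 1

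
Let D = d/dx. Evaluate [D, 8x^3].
24 x^{2}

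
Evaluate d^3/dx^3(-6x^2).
0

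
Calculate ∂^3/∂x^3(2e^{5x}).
250 e^{5 x}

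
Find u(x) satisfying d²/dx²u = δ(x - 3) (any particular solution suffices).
\frac{|x - 3|}{2}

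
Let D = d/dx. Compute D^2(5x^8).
280 x^{6}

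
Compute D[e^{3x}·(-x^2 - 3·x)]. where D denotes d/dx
\left(- 3 x^{2} - 11 x - 3\right) e^{3 x}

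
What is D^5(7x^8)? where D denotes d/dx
47040 x^{3}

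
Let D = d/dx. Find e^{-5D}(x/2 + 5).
\frac{x}{2} + \frac{5}{2}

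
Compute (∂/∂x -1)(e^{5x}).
4 e^{5 x}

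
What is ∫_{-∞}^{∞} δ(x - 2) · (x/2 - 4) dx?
-3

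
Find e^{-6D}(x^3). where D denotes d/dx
x^{3} - 18 x^{2} + 108 x - 216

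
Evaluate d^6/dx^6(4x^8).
80640 x^{2}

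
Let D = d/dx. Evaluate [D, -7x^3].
- 21 x^{2}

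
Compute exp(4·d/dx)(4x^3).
4 x^{3} + 48 x^{2} + 192 x + 256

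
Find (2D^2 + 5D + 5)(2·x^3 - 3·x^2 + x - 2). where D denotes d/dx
10 x^{3} + 15 x^{2} - x - 17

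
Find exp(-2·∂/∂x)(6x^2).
6 x^{2} - 24 x + 24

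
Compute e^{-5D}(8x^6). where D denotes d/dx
8 x^{6} - 240 x^{5} + 3000 x^{4} - 20000 x^{3} + 75000 x^{2} - 150000 x + 125000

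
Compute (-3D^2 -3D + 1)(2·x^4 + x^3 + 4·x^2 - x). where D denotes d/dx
2 x^{4} - 23 x^{3} - 77 x^{2} - 43 x - 21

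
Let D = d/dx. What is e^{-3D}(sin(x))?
\sin{\left(x - 3 \right)}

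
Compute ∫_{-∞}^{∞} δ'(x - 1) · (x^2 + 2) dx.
-2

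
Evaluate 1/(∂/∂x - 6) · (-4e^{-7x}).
\frac{4 e^{- 7 x}}{13}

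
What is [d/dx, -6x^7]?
- 42 x^{6}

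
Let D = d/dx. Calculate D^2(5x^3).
30 x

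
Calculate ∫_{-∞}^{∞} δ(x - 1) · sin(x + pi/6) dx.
\sin{\left(\frac{\pi}{6} + 1 \right)}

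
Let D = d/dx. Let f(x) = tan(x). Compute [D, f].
\frac{1}{\cos^{2}{\left(x \right)}}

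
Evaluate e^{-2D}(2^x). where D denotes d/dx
2^{x - 2}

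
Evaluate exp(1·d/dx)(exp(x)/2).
\frac{e^{x + 1}}{2}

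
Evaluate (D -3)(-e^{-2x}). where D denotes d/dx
5 e^{- 2 x}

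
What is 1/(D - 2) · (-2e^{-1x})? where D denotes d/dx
\frac{2 e^{- x}}{3}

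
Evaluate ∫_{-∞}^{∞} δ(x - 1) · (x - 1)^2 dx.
0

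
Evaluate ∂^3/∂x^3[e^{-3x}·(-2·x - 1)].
27 \left(2 x - 1\right) e^{- 3 x}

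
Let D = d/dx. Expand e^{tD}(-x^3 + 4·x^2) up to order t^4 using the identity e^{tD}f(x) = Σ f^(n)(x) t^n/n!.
- t^{3} - t^{2} \left(3 x - 4\right) - t x \left(3 x - 8\right) - x^{3} + 4 x^{2}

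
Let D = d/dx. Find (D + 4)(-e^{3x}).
- 7 e^{3 x}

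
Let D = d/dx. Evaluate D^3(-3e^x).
- 3 e^{x}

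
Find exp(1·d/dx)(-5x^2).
- 5 x^{2} - 10 x - 5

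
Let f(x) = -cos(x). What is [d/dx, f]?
\sin{\left(x \right)}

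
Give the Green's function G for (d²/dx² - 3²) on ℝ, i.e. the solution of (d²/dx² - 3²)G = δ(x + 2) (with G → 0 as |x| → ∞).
-\frac{e^{-3|x + 2|}}{6}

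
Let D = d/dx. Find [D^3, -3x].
-9D^{2}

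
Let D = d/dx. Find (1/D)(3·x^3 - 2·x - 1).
\frac{3 x^{4}}{4} - x^{2} - x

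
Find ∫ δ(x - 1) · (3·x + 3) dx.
6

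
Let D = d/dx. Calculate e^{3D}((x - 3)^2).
x^{2}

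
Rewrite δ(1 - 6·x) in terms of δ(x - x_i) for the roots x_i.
\frac{\delta(x - 1/6)}{6}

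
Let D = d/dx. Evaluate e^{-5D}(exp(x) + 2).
e^{x - 5} + 2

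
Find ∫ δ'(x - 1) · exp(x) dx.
- e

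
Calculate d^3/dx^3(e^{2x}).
8 e^{2 x}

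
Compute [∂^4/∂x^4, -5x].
-20\frac{d^{3}}{dx^{3}}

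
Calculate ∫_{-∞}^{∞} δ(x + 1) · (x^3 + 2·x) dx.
-3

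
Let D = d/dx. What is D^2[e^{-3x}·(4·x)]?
12 \left(3 x - 2\right) e^{- 3 x}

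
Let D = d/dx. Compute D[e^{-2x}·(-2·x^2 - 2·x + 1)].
4 \left(x^{2} - 1\right) e^{- 2 x}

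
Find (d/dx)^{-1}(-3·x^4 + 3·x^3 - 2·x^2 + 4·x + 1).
- \frac{3 x^{5}}{5} + \frac{3 x^{4}}{4} - \frac{2 x^{3}}{3} + 2 x^{2} + x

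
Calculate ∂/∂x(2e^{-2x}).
- 4 e^{- 2 x}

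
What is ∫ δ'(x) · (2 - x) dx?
1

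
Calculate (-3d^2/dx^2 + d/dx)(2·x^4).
8 x^{2} \left(x - 9\right)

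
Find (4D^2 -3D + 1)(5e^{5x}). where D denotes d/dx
430 e^{5 x}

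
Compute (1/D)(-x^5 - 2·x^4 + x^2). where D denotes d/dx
- \frac{x^{6}}{6} - \frac{2 x^{5}}{5} + \frac{x^{3}}{3}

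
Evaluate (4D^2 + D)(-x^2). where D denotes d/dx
- 2 x - 8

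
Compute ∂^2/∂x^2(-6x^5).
- 120 x^{3}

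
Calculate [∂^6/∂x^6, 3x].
18\frac{d^{5}}{dx^{5}}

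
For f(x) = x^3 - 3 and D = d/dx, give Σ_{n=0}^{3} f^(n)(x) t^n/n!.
t^{3} + 3 t^{2} x + 3 t x^{2} + x^{3} - 3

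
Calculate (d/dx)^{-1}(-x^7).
- \frac{x^{8}}{8}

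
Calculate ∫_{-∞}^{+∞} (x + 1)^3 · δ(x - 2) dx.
27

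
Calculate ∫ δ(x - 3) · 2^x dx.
8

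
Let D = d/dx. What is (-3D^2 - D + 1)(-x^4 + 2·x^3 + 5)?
- x^{4} + 6 x^{3} + 30 x^{2} - 36 x + 5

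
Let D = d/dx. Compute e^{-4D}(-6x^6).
- 6 x^{6} + 144 x^{5} - 1440 x^{4} + 7680 x^{3} - 23040 x^{2} + 36864 x - 24576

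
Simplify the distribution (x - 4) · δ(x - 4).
0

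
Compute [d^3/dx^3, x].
3\frac{d^{2}}{dx^{2}}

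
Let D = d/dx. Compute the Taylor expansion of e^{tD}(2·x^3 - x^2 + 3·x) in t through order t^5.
2 t^{3} + t^{2} \left(6 x - 1\right) + t \left(6 x^{2} - 2 x + 3\right) + 2 x^{3} - x^{2} + 3 x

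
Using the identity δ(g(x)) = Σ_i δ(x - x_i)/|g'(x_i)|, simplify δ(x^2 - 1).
\frac{\delta(x - 1) + \delta(x + 1)}{2}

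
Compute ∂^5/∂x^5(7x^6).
5040 x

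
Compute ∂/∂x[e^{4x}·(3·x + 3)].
\left(12 x + 15\right) e^{4 x}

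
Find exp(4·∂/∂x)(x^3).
x^{3} + 12 x^{2} + 48 x + 64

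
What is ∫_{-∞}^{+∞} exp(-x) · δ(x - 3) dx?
e^{-3}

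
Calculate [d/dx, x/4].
\frac{1}{4}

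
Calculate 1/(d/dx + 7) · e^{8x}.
\frac{e^{8 x}}{15}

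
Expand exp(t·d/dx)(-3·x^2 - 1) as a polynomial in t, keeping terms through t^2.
- 3 t^{2} - 6 t x - 3 x^{2} - 1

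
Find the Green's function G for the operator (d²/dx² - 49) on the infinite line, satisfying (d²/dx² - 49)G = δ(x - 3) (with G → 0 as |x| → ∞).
-\frac{e^{-7|x - 3|}}{14}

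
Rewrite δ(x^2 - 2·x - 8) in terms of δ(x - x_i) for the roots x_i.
\frac{\delta(x + 2) + \delta(x - 4)}{6}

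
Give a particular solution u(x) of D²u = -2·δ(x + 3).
-|x + 3|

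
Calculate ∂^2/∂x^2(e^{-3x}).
9 e^{- 3 x}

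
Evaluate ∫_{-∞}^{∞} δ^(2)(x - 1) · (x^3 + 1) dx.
6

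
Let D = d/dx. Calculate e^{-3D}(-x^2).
- x^{2} + 6 x - 9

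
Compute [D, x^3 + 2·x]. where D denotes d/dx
3 x^{2} + 2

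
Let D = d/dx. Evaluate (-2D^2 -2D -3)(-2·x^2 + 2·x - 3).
6 x^{2} + 2 x + 13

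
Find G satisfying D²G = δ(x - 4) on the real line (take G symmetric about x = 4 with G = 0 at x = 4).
\frac{|x - 4|}{2}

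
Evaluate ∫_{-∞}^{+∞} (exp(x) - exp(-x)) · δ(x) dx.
0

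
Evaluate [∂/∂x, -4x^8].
- 32 x^{7}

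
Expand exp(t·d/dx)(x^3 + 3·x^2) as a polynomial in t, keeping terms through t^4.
t^{3} + 3 t^{2} \left(x + 1\right) + 3 t x \left(x + 2\right) + x^{3} + 3 x^{2}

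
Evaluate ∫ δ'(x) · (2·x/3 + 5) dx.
- \frac{2}{3}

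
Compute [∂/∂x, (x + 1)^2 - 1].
2 x + 2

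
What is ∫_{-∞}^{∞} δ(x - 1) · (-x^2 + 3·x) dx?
2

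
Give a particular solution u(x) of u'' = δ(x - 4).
\frac{|x - 4|}{2}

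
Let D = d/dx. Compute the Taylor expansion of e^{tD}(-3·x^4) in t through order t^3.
3 x \left(- 4 t^{3} - 6 t^{2} x - 4 t x^{2} - x^{3}\right)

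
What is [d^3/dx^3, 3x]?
9\frac{d^{2}}{dx^{2}}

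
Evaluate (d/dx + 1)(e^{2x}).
3 e^{2 x}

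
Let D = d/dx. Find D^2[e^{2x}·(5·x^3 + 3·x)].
\left(20 x^{3} + 60 x^{2} + 42 x + 12\right) e^{2 x}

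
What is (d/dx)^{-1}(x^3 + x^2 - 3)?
\frac{x^{4}}{4} + \frac{x^{3}}{3} - 3 x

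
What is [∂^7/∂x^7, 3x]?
21\frac{d^{6}}{dx^{6}}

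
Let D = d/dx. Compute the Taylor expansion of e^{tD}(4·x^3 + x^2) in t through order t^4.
4 t^{3} + t^{2} \left(12 x + 1\right) + 2 t x \left(6 x + 1\right) + 4 x^{3} + x^{2}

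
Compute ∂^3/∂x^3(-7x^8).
- 2352 x^{5}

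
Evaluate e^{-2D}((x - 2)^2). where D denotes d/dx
x^{2} - 8 x + 16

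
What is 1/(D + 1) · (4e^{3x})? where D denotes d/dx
e^{3 x}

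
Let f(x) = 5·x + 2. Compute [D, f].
5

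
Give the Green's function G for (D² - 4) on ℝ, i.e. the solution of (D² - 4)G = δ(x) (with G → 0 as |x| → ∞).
-\frac{e^{-2|x|}}{4}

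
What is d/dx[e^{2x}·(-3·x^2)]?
6 x \left(- x - 1\right) e^{2 x}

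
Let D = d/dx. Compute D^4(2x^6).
720 x^{2}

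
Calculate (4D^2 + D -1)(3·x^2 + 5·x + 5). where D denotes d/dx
- 3 x^{2} + x + 24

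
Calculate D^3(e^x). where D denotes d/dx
e^{x}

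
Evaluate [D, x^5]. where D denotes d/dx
5 x^{4}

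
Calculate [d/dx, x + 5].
1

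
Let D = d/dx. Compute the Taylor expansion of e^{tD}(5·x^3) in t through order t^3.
5 t^{3} + 15 t^{2} x + 15 t x^{2} + 5 x^{3}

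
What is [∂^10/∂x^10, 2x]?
20\frac{d^{9}}{dx^{9}}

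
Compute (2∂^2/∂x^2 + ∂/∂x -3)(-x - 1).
3 x + 2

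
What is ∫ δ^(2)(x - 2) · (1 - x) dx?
0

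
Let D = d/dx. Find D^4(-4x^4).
-96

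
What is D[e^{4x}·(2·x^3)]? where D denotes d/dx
x^{2} \left(8 x + 6\right) e^{4 x}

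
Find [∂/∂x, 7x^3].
21 x^{2}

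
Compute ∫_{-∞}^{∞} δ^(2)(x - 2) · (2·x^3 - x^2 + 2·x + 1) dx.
22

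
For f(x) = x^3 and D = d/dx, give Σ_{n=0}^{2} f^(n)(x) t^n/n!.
x \left(3 t^{2} + 3 t x + x^{2}\right)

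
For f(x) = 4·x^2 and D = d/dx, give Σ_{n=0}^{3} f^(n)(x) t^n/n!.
4 t^{2} + 8 t x + 4 x^{2}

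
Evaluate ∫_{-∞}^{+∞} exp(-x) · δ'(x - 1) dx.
e^{-1}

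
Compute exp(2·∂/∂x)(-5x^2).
- 5 x^{2} - 20 x - 20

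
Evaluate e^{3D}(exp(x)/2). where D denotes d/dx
\frac{e^{x + 3}}{2}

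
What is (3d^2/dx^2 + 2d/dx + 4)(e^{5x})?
89 e^{5 x}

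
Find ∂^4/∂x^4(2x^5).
240 x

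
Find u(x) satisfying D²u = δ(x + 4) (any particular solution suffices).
\frac{|x + 4|}{2}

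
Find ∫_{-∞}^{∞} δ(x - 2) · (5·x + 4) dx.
14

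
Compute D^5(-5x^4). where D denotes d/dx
0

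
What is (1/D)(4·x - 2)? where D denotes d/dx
2 x^{2} - 2 x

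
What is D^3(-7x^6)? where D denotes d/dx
- 840 x^{3}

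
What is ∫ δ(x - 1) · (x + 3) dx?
4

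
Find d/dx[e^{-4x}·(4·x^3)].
x^{2} \left(12 - 16 x\right) e^{- 4 x}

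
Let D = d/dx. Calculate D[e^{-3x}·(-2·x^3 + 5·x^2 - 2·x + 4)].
\left(6 x^{3} - 21 x^{2} + 16 x - 14\right) e^{- 3 x}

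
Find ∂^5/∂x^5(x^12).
95040 x^{7}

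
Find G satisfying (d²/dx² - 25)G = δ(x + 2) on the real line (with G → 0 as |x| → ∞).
-\frac{e^{-5|x + 2|}}{10}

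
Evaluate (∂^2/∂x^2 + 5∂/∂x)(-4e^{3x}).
- 96 e^{3 x}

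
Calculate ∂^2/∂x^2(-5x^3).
- 30 x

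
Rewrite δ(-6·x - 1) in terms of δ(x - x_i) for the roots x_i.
\frac{\delta(x + 1/6)}{6}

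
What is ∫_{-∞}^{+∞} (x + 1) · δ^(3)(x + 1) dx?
0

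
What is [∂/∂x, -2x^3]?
- 6 x^{2}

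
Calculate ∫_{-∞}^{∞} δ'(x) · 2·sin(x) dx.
-2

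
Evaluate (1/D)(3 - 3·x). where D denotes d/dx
- \frac{3 x^{2}}{2} + 3 x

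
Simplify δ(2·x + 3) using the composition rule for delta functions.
\frac{\delta(x + 3/2)}{2}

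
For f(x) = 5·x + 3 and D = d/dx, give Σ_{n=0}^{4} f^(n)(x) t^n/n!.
5 t + 5 x + 3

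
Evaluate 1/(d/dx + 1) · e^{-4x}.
- \frac{e^{- 4 x}}{3}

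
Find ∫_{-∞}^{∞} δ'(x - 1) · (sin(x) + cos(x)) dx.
- \cos{\left(1 \right)} + \sin{\left(1 \right)}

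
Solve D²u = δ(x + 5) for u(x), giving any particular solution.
\frac{|x + 5|}{2}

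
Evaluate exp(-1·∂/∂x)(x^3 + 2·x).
x^{3} - 3 x^{2} + 5 x - 3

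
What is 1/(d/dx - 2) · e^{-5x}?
- \frac{e^{- 5 x}}{7}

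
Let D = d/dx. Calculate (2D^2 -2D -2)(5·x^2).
- 10 x^{2} - 20 x + 20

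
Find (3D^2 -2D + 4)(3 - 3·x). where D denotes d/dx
18 - 12 x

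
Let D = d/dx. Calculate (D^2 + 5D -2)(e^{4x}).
34 e^{4 x}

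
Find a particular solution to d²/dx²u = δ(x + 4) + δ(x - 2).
\frac{|x + 4|}{2} + \frac{|x - 2|}{2}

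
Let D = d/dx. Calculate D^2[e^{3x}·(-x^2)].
\left(- 9 x^{2} - 12 x - 2\right) e^{3 x}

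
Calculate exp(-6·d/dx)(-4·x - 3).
21 - 4 x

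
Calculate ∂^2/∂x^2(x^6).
30 x^{4}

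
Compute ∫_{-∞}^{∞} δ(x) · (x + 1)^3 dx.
1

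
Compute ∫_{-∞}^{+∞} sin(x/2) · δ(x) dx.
0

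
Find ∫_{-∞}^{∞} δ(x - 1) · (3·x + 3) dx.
6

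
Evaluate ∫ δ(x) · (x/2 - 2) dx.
-2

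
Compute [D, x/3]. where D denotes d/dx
\frac{1}{3}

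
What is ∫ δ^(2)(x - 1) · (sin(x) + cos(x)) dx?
- \sin{\left(1 \right)} - \cos{\left(1 \right)}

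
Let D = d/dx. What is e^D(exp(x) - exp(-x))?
2 \sinh{\left(x + 1 \right)}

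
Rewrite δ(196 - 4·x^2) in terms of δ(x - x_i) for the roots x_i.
\frac{\delta(x - 7) + \delta(x + 7)}{56}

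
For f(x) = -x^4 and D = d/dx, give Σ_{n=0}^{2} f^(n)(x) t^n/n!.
x^{2} \left(- 6 t^{2} - 4 t x - x^{2}\right)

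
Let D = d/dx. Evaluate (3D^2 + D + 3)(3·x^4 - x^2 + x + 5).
9 x^{4} + 12 x^{3} + 105 x^{2} + x + 10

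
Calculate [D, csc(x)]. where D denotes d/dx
- \cot{\left(x \right)} \csc{\left(x \right)}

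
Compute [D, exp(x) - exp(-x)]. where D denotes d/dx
2 \cosh{\left(x \right)}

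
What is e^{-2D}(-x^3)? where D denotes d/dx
- x^{3} + 6 x^{2} - 12 x + 8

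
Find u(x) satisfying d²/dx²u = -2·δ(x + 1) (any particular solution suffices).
-|x + 1|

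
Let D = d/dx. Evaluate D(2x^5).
10 x^{4}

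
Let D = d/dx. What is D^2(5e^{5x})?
125 e^{5 x}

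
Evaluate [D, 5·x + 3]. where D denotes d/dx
5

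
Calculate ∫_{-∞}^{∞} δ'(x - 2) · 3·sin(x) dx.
- 3 \cos{\left(2 \right)}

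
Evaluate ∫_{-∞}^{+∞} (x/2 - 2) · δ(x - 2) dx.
-1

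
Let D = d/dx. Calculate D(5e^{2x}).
10 e^{2 x}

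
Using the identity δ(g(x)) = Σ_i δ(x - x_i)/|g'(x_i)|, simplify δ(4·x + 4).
\frac{\delta(x + 1)}{4}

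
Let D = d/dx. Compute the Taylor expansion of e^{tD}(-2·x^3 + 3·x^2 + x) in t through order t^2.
t^{2} \left(3 - 6 x\right) + t \left(- 6 x^{2} + 6 x + 1\right) - 2 x^{3} + 3 x^{2} + x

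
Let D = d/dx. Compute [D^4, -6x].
-24D^{3}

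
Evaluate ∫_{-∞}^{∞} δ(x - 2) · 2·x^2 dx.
8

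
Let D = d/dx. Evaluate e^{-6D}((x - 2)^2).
x^{2} - 16 x + 64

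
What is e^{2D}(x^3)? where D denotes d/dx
x^{3} + 6 x^{2} + 12 x + 8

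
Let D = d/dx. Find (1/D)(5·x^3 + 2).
\frac{5 x^{4}}{4} + 2 x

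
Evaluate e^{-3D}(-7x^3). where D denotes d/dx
- 7 x^{3} + 63 x^{2} - 189 x + 189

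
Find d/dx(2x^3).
6 x^{2}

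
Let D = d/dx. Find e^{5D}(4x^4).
4 x^{4} + 80 x^{3} + 600 x^{2} + 2000 x + 2500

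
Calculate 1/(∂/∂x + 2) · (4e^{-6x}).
- e^{- 6 x}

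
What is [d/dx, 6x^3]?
18 x^{2}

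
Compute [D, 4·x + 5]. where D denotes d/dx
4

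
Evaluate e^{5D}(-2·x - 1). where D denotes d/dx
- 2 x - 11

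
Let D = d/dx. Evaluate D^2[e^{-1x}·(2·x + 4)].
2 x e^{- x}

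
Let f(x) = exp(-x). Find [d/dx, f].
- e^{- x}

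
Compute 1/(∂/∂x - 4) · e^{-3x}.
- \frac{e^{- 3 x}}{7}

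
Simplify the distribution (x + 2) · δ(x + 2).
0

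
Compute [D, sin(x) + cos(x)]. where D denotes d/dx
- \sin{\left(x \right)} + \cos{\left(x \right)}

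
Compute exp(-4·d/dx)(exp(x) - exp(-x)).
- e^{4 - x} + e^{x - 4}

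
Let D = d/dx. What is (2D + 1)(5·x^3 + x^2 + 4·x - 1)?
5 x^{3} + 31 x^{2} + 8 x + 7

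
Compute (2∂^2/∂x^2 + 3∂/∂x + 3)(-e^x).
- 8 e^{x}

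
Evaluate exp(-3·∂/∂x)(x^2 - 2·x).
x^{2} - 8 x + 15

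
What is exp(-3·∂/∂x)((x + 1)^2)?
x^{2} - 4 x + 4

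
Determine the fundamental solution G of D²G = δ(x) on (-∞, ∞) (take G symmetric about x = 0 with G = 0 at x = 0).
\frac{|x|}{2}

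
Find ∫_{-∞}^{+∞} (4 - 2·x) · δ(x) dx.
4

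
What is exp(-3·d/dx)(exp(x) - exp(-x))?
- e^{3 - x} + e^{x - 3}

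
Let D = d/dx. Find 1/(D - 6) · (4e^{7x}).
4 e^{7 x}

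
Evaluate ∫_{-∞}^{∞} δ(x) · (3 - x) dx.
3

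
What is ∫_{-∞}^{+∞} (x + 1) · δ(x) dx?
1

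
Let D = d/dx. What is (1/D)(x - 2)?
\frac{x^{2}}{2} - 2 x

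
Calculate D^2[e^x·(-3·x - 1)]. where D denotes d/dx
\left(- 3 x - 7\right) e^{x}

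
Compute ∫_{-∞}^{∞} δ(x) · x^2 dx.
0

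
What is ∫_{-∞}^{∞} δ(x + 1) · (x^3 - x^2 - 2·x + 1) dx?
1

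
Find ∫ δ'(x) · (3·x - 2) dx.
-3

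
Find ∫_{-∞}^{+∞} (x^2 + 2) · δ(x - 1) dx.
3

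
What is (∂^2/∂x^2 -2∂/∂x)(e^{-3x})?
15 e^{- 3 x}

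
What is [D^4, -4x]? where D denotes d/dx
-16D^{3}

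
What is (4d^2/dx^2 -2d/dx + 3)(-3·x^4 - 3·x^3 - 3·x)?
- 9 x^{4} + 15 x^{3} - 126 x^{2} - 81 x + 6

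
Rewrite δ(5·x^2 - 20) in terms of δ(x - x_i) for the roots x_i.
\frac{\delta(x - 2) + \delta(x + 2)}{20}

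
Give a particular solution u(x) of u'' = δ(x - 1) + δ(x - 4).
\frac{|x - 1|}{2} + \frac{|x - 4|}{2}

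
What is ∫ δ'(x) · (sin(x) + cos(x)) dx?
-1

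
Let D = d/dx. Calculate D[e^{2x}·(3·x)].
\left(6 x + 3\right) e^{2 x}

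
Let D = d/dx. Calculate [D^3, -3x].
-9D^{2}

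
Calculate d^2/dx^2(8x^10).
720 x^{8}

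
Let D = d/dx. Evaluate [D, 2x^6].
12 x^{5}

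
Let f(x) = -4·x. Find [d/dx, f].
-4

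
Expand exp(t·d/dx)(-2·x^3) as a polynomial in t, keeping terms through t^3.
- 2 t^{3} - 6 t^{2} x - 6 t x^{2} - 2 x^{3}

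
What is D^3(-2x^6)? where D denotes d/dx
- 240 x^{3}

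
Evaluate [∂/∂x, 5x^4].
20 x^{3}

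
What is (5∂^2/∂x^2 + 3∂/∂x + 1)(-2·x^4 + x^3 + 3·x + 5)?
- 2 x^{4} - 23 x^{3} - 111 x^{2} + 33 x + 14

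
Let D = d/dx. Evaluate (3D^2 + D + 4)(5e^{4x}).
280 e^{4 x}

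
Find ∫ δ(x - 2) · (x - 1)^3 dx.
1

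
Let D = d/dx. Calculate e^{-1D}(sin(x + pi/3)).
\sin{\left(x - 1 + \frac{\pi}{3} \right)}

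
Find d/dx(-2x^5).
- 10 x^{4}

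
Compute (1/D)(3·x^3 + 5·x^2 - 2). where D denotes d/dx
\frac{3 x^{4}}{4} + \frac{5 x^{3}}{3} - 2 x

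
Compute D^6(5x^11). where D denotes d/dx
1663200 x^{5}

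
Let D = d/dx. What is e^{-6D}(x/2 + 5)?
\frac{x}{2} + 2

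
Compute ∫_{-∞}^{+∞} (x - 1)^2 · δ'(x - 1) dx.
0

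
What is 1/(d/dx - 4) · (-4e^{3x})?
4 e^{3 x}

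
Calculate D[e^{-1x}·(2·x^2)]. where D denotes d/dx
2 x \left(2 - x\right) e^{- x}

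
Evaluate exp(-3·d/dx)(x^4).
x^{4} - 12 x^{3} + 54 x^{2} - 108 x + 81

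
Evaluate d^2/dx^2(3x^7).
126 x^{5}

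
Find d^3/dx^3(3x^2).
0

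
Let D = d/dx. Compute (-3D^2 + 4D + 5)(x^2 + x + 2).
5 x^{2} + 13 x + 8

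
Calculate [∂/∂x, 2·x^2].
4 x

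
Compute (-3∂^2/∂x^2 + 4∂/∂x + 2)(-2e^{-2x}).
36 e^{- 2 x}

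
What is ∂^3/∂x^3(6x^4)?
144 x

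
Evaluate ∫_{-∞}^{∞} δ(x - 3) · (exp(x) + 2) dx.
2 + e^{3}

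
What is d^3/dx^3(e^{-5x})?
- 125 e^{- 5 x}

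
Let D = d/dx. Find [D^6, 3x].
18D^{5}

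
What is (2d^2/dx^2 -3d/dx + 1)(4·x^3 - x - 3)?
x \left(4 x^{2} - 36 x + 47\right)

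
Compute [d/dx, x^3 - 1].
3 x^{2}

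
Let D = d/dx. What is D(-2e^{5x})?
- 10 e^{5 x}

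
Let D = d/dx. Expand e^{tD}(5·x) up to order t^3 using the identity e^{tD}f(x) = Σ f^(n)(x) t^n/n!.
5 t + 5 x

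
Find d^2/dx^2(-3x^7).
- 126 x^{5}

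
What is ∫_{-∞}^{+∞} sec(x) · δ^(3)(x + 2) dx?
\left(5 + 6 \tan^{2}{\left(2 \right)}\right) \tan{\left(2 \right)} \sec{\left(2 \right)}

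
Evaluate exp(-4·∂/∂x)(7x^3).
7 x^{3} - 84 x^{2} + 336 x - 448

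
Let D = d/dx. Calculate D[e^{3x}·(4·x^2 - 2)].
\left(12 x^{2} + 8 x - 6\right) e^{3 x}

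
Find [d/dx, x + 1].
1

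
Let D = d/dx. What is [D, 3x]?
3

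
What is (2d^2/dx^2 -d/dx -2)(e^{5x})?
43 e^{5 x}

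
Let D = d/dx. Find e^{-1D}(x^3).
x^{3} - 3 x^{2} + 3 x - 1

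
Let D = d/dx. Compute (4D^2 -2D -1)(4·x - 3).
- 4 x - 5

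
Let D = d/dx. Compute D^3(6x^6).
720 x^{3}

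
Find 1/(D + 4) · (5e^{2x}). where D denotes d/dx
\frac{5 e^{2 x}}{6}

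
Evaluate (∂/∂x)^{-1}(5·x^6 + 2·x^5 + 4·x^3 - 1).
\frac{5 x^{7}}{7} + \frac{x^{6}}{3} + x^{4} - x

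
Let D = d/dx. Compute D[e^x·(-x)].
\left(- x - 1\right) e^{x}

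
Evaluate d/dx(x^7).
7 x^{6}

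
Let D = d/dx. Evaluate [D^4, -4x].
-16D^{3}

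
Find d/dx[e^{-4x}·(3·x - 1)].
\left(7 - 12 x\right) e^{- 4 x}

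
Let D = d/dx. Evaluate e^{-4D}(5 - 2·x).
13 - 2 x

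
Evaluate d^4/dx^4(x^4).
24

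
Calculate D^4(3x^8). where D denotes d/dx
5040 x^{4}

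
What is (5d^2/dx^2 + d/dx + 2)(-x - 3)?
- 2 x - 7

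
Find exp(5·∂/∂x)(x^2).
x^{2} + 10 x + 25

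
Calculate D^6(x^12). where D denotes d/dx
665280 x^{6}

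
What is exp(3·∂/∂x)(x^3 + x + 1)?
x^{3} + 9 x^{2} + 28 x + 31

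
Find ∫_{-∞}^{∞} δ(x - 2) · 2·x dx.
4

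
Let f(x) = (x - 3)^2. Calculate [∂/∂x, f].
2 x - 6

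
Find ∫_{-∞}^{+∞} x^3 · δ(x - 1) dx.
1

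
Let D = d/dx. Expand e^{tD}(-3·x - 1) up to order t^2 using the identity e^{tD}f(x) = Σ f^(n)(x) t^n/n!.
- 3 t - 3 x - 1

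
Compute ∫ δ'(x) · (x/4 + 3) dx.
- \frac{1}{4}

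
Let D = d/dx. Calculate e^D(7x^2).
7 x^{2} + 14 x + 7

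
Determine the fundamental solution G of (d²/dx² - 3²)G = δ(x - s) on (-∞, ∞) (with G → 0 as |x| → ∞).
-\frac{e^{-3|x-s|}}{6}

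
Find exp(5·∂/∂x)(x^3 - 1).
x^{3} + 15 x^{2} + 75 x + 124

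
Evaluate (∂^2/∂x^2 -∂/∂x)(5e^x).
0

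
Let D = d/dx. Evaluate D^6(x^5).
0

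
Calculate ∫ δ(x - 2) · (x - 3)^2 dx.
1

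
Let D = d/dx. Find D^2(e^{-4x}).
16 e^{- 4 x}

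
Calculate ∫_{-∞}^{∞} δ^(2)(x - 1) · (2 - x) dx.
0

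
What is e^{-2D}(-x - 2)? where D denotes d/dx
- x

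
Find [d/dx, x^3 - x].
3 x^{2} - 1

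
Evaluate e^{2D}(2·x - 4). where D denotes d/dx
2 x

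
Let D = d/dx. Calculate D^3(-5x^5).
- 300 x^{2}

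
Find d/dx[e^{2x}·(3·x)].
\left(6 x + 3\right) e^{2 x}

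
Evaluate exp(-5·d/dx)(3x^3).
3 x^{3} - 45 x^{2} + 225 x - 375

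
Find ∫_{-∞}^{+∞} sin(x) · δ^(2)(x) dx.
0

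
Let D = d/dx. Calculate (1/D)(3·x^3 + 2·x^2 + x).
\frac{3 x^{4}}{4} + \frac{2 x^{3}}{3} + \frac{x^{2}}{2}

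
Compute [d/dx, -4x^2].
- 8 x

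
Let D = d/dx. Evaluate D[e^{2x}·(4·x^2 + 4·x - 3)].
\left(8 x^{2} + 16 x - 2\right) e^{2 x}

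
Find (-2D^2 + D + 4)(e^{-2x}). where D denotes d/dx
- 6 e^{- 2 x}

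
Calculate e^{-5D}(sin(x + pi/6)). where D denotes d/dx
\sin{\left(x - 5 + \frac{\pi}{6} \right)}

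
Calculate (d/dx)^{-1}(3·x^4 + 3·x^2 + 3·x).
\frac{3 x^{5}}{5} + x^{3} + \frac{3 x^{2}}{2}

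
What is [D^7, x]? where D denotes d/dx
7D^{6}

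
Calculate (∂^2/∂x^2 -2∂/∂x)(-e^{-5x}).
- 35 e^{- 5 x}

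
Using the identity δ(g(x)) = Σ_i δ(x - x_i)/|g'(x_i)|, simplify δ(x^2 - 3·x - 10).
\frac{\delta(x - 5) + \delta(x + 2)}{7}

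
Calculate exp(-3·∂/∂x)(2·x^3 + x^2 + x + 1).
2 x^{3} - 17 x^{2} + 49 x - 47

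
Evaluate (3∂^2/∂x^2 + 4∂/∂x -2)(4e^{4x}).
248 e^{4 x}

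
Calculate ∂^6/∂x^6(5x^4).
0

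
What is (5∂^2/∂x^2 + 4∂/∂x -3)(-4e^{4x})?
- 372 e^{4 x}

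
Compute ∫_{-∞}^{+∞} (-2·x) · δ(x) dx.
0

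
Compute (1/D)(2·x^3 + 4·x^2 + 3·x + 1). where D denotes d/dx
\frac{x^{4}}{2} + \frac{4 x^{3}}{3} + \frac{3 x^{2}}{2} + x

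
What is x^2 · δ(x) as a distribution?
0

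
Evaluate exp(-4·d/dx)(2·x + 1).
2 x - 7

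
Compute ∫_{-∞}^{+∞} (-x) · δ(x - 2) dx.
-2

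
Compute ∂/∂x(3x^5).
15 x^{4}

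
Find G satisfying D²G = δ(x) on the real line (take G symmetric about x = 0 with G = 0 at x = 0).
\frac{|x|}{2}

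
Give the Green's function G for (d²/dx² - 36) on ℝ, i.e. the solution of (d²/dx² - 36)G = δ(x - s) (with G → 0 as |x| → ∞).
-\frac{e^{-6|x-s|}}{12}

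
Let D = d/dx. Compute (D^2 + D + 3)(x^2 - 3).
3 x^{2} + 2 x - 7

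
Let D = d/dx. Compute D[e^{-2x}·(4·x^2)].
8 x \left(1 - x\right) e^{- 2 x}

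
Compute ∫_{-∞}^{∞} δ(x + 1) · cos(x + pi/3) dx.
\sin{\left(\frac{\pi}{6} + 1 \right)}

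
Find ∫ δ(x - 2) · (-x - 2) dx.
-4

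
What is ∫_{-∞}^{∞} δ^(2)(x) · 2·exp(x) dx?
2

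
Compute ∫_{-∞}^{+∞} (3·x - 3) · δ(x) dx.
-3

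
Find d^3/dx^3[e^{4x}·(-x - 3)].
\left(- 64 x - 240\right) e^{4 x}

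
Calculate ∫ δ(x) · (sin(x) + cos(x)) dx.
1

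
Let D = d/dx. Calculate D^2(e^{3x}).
9 e^{3 x}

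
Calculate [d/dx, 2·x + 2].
2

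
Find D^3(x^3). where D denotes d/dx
6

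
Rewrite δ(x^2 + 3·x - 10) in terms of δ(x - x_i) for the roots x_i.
\frac{\delta(x + 5) + \delta(x - 2)}{7}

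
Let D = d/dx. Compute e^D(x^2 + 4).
x^{2} + 2 x + 5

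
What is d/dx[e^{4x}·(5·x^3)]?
x^{2} \left(20 x + 15\right) e^{4 x}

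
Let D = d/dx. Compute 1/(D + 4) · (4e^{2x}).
\frac{2 e^{2 x}}{3}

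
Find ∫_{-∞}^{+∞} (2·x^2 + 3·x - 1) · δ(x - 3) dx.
26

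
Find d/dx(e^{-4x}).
- 4 e^{- 4 x}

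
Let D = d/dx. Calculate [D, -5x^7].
- 35 x^{6}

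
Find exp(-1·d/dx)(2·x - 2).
2 x - 4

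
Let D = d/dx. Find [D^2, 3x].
6D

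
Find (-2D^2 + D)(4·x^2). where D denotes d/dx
8 x - 16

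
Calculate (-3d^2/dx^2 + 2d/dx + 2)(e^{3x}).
- 19 e^{3 x}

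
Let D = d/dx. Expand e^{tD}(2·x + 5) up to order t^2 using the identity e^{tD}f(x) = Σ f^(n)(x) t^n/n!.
2 t + 2 x + 5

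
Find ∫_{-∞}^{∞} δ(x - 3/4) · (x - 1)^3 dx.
- \frac{1}{64}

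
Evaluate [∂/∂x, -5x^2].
- 10 x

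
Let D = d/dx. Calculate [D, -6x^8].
- 48 x^{7}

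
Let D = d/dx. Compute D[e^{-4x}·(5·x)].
5 \left(1 - 4 x\right) e^{- 4 x}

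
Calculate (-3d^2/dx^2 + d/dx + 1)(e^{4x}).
- 43 e^{4 x}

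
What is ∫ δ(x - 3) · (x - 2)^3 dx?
1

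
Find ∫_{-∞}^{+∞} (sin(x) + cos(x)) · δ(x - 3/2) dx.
\sqrt{2} \sin{\left(\frac{\pi}{4} + \frac{3}{2} \right)}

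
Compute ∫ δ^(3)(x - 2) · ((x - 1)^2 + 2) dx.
0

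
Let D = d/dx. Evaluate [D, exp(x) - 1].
e^{x}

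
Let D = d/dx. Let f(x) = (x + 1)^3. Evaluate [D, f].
3 \left(x + 1\right)^{2}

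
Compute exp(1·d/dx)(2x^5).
2 x^{5} + 10 x^{4} + 20 x^{3} + 20 x^{2} + 10 x + 2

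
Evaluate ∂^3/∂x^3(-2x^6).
- 240 x^{3}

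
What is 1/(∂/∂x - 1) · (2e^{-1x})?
- e^{- x}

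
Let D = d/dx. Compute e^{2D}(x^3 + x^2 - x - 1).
x^{3} + 7 x^{2} + 15 x + 9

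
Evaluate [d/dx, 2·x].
2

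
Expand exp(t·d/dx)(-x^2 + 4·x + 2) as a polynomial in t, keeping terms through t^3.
- t^{2} - 2 t \left(x - 2\right) - x^{2} + 4 x + 2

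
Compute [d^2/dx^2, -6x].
-12\frac{d}{dx}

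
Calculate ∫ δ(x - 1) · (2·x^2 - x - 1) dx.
0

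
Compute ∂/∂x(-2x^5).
- 10 x^{4}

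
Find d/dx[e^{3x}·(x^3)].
3 x^{2} \left(x + 1\right) e^{3 x}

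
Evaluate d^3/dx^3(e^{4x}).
64 e^{4 x}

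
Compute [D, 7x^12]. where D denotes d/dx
84 x^{11}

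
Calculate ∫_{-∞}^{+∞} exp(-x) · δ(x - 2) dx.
e^{-2}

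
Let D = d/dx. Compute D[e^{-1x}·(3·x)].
3 \left(1 - x\right) e^{- x}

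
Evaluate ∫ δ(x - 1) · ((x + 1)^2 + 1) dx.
5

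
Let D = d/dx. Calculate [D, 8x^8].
64 x^{7}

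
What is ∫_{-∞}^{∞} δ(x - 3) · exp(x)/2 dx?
\frac{e^{3}}{2}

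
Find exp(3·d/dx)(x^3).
x^{3} + 9 x^{2} + 27 x + 27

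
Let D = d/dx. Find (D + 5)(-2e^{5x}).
- 20 e^{5 x}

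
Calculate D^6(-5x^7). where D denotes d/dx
- 25200 x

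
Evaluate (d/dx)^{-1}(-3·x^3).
- \frac{3 x^{4}}{4}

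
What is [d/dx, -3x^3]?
- 9 x^{2}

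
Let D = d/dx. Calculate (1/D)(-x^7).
- \frac{x^{8}}{8}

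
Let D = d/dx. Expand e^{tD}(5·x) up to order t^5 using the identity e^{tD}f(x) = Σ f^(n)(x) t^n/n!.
5 t + 5 x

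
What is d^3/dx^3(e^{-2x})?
- 8 e^{- 2 x}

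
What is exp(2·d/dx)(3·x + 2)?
3 x + 8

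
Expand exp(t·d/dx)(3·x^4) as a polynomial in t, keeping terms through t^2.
3 x^{2} \left(6 t^{2} + 4 t x + x^{2}\right)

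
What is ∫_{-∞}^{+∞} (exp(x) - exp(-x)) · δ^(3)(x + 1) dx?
- 2 \cosh{\left(1 \right)}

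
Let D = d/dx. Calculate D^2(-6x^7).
- 252 x^{5}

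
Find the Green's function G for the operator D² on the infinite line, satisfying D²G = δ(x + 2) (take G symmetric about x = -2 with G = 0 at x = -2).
\frac{|x + 2|}{2}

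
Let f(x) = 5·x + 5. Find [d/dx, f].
5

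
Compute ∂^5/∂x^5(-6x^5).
-720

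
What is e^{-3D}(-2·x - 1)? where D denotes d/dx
5 - 2 x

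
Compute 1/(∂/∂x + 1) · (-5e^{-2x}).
5 e^{- 2 x}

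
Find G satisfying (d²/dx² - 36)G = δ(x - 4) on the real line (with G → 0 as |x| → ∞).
-\frac{e^{-6|x - 4|}}{12}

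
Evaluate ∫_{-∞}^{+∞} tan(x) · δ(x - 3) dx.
\tan{\left(3 \right)}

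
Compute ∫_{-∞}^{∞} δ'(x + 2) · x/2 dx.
- \frac{1}{2}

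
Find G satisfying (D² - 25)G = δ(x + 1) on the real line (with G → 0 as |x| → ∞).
-\frac{e^{-5|x + 1|}}{10}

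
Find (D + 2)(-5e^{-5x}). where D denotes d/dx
15 e^{- 5 x}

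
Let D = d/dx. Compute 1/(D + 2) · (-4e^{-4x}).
2 e^{- 4 x}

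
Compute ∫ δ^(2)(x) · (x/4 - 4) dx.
0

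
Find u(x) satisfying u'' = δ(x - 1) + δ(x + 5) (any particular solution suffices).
\frac{|x - 1|}{2} + \frac{|x + 5|}{2}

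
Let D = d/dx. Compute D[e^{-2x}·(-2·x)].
2 \left(2 x - 1\right) e^{- 2 x}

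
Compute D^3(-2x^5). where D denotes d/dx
- 120 x^{2}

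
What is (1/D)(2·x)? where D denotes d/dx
x^{2}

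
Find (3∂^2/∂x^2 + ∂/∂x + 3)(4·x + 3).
12 x + 13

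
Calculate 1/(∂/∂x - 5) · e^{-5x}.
- \frac{e^{- 5 x}}{10}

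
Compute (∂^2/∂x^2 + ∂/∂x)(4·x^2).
8 x + 8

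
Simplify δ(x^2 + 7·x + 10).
\frac{\delta(x + 5) + \delta(x + 2)}{3}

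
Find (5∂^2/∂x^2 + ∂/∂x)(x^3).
3 x \left(x + 10\right)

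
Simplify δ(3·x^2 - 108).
\frac{\delta(x - 6) + \delta(x + 6)}{36}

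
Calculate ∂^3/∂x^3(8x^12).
10560 x^{9}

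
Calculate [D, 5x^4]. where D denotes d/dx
20 x^{3}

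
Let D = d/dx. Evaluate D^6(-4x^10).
- 604800 x^{4}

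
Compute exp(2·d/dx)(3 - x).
1 - x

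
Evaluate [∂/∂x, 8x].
8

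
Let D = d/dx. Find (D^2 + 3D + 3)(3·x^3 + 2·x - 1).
9 x^{3} + 27 x^{2} + 24 x + 3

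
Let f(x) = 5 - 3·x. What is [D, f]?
-3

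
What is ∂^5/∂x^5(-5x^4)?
0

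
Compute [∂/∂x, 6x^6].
36 x^{5}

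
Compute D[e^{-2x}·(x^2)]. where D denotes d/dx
2 x \left(1 - x\right) e^{- 2 x}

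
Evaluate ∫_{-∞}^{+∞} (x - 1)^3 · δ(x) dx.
-1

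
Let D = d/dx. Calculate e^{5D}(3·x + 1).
3 x + 16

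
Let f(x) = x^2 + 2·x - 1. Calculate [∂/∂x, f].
2 x + 2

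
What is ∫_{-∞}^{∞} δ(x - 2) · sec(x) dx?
\sec{\left(2 \right)}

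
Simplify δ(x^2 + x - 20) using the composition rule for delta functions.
\frac{\delta(x - 4) + \delta(x + 5)}{9}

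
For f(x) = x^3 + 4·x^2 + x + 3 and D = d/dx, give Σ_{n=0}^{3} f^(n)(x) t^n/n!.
t^{3} + t^{2} \left(3 x + 4\right) + t \left(3 x^{2} + 8 x + 1\right) + x^{3} + 4 x^{2} + x + 3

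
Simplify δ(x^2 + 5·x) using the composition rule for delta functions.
\frac{\delta(x + 5) + \delta(x)}{5}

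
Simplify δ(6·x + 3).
\frac{\delta(x + 1/2)}{6}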